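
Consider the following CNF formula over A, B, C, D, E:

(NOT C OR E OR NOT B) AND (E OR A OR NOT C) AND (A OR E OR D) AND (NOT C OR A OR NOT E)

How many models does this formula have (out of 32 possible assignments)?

Case analysis on E and A:
  E=1, A=1: B, C, D free → 2^3 = 8.
  E=1, A=0: remaining (B,C,D) ∈ {(0,0,0); (0,0,1); (1,0,0); (1,0,1)} — 4.
  E=0, A=1: D free; 3 ways for (B,C) × 2^1 = 6.
  E=0, A=0: remaining (B,C,D) ∈ {(0,0,1); (1,0,1)} — 2.
Total: 8 + 4 + 6 + 2 = 20.

20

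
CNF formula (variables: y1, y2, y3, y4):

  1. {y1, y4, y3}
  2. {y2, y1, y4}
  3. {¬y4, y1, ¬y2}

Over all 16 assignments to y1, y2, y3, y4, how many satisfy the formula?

11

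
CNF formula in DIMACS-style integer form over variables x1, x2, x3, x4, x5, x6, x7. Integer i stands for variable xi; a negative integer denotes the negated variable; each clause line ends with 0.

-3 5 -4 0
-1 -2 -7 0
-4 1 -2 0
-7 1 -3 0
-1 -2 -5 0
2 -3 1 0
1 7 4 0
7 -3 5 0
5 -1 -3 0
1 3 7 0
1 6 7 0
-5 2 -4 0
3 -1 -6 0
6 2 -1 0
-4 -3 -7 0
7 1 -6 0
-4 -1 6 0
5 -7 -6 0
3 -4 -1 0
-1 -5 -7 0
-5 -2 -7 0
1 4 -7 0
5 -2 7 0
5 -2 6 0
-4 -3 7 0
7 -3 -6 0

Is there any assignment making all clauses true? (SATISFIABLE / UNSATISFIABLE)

Set x1 = False and propagate.
Branch on x2: take x2 = False.
  then x3 is forced to False.
  then x7 is forced to True.
  then x4 is forced to True.
  then x5 is forced to False.
  then x6 is forced to False.
So x1 = F, x2 = F, x3 = F, x4 = T, x5 = F, x6 = F, x7 = T is a satisfying assignment.

SATISFIABLE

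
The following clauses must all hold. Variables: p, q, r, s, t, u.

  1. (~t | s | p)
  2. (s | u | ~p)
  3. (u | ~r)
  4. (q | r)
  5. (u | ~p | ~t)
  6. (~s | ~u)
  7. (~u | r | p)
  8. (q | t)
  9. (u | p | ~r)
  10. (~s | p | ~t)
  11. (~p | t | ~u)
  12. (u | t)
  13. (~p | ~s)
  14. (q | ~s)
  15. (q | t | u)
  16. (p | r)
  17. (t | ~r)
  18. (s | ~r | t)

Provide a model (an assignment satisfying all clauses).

p = True, q = True, r = True, s = False, t = True, u = True

Check each clause:
  1. (s | p | ~t) — p is true.
  2. (s | u | ~p) — u is true.
  3. (~r | u) — u is true.
  4. (q | r) — q is true.
  5. (~t | u | ~p) — u is true.
  6. (~s | ~u) — ~s is true.
  7. (~u | p | r) — p is true.
  8. (q | t) — q is true.
  9. (~r | p | u) — p is true.
  10. (~t | ~s | p) — p is true.
  11. (t | ~u | ~p) — t is true.
  12. (u | t) — t is true.
  13. (~p | ~s) — ~s is true.
  14. (~s | q) — q is true.
  15. (t | q | u) — q is true.
  16. (r | p) — p is true.
  17. (t | ~r) — t is true.
  18. (s | t | ~r) — t is true.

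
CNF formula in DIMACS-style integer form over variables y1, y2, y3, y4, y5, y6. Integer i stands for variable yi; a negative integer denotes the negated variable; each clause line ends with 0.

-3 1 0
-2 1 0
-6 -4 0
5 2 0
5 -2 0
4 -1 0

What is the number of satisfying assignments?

7

Satisfying assignments:
  y1=0 y2=0 y3=0 y4=0 y5=1 y6=0
  y1=0 y2=0 y3=0 y4=0 y5=1 y6=1
  y1=0 y2=0 y3=0 y4=1 y5=1 y6=0
  y1=1 y2=0 y3=0 y4=1 y5=1 y6=0
  y1=1 y2=0 y3=1 y4=1 y5=1 y6=0
  y1=1 y2=1 y3=0 y4=1 y5=1 y6=0
  y1=1 y2=1 y3=1 y4=1 y5=1 y6=0
That's 7 in total.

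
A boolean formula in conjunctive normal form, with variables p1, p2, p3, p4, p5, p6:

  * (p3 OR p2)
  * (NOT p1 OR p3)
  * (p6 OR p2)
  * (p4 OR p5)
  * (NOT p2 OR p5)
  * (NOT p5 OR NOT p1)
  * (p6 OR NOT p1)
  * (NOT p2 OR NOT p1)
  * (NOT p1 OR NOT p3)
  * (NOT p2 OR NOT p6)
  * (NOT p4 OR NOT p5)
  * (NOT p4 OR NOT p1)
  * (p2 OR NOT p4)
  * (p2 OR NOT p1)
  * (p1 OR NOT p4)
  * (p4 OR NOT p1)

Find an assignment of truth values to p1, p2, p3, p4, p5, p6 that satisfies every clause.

p1=F, p2=F, p3=T, p4=F, p5=T, p6=T

Set p1 = False and propagate.
  then p4 is forced to False.
  then p5 is forced to True.
Branch on p2: take p2 = False.
  then p3 is forced to True.
  then p6 is forced to True.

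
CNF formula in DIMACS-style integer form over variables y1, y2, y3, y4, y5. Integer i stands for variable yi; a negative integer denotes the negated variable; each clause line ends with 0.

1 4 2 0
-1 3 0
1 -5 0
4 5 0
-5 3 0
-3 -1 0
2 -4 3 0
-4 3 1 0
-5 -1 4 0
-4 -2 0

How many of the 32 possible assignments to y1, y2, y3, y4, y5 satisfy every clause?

The models are:
  y1=F y2=F y3=T y4=T y5=F
Count: 1.

1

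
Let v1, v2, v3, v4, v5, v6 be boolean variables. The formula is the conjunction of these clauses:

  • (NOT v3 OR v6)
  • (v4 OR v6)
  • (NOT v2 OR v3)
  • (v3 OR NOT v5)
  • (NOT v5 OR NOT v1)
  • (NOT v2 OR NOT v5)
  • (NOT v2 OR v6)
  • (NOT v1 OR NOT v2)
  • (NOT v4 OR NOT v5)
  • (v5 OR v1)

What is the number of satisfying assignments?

6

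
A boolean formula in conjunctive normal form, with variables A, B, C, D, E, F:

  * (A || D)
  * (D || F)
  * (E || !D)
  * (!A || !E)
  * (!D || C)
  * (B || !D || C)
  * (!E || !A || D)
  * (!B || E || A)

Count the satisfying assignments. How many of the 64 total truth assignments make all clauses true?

Satisfying assignments:
  A=0 B=0 C=1 D=1 E=1 F=0
  A=0 B=0 C=1 D=1 E=1 F=1
  A=0 B=1 C=1 D=1 E=1 F=0
  A=0 B=1 C=1 D=1 E=1 F=1
  A=1 B=0 C=0 D=0 E=0 F=1
  A=1 B=0 C=1 D=0 E=0 F=1
  A=1 B=1 C=0 D=0 E=0 F=1
  A=1 B=1 C=1 D=0 E=0 F=1
That's 8 in total.

8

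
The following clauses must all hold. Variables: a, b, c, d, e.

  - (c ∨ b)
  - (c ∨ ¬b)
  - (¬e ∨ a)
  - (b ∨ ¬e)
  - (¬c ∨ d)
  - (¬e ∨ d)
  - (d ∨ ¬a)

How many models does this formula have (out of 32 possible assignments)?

Satisfying assignments:
  a=F b=F c=T d=T e=F
  a=F b=T c=T d=T e=F
  a=T b=F c=T d=T e=F
  a=T b=T c=T d=T e=F
  a=T b=T c=T d=T e=T
Count: 5.

5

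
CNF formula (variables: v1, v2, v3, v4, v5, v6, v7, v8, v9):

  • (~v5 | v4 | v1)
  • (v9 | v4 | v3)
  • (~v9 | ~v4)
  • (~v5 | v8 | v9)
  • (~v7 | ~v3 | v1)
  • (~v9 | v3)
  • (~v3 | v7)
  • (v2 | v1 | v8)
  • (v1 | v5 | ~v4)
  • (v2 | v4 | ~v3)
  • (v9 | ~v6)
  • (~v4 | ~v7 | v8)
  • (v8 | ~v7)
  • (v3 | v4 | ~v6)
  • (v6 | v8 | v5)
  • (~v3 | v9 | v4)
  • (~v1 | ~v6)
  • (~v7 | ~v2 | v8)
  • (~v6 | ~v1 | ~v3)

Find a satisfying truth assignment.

v1=T, v2=T, v3=F, v4=T, v5=T, v6=F, v7=T, v8=T, v9=F

Pure literal: v8 appears only positively; assign v8 = True.
Set v1 = True and propagate.
  then v6 is forced to False.
Try v2 = True.
Branch on v3: take v3 = False.
  then v9 is forced to False.
  then v4 is forced to True.
v5, v7 are now unconstrained; take v5 = True, v7 = True.
Every clause has at least one true literal under this assignment.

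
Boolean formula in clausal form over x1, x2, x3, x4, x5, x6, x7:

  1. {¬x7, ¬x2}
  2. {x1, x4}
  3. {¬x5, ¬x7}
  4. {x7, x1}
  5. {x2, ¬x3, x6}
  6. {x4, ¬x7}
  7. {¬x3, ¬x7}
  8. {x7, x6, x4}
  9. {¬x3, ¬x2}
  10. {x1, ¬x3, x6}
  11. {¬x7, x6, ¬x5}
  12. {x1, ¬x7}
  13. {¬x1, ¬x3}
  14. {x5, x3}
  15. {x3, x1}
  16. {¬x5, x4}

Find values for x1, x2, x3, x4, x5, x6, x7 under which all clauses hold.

x4 occurs only positively in the remaining clauses — set x4 = True.
Try x1 = True.
  then x3 is forced to False.
  then x5 is forced to True.
  then x7 is forced to False.
x2, x6 are now unconstrained; take x2 = False, x6 = False.

x1=T, x2=F, x3=F, x4=T, x5=T, x6=F, x7=F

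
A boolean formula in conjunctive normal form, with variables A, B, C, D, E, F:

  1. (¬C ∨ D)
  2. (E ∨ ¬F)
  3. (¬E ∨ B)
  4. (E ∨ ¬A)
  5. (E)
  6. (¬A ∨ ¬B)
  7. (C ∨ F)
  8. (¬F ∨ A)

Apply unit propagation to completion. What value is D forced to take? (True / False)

True

(E) stands alone — E = True.
From (¬E ∨ B) and E = True: B = True.
In (¬A ∨ ¬B), ¬B is now false; ¬A must hold, so A = False.
From (A ∨ ¬F) and A = False: F = False.
From (F ∨ C) and F = False: C = True.
From (D ∨ ¬C) and C = True: D = True.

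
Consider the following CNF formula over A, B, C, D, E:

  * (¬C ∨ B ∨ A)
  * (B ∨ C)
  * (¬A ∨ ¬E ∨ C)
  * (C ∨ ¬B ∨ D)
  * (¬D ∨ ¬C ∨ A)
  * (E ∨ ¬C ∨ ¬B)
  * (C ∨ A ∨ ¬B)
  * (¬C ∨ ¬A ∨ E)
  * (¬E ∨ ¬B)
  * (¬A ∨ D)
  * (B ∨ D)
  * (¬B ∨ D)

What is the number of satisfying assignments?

2

Satisfying assignments:
  A=T B=F C=T D=T E=T
  A=T B=T C=F D=T E=F
That's 2 in total.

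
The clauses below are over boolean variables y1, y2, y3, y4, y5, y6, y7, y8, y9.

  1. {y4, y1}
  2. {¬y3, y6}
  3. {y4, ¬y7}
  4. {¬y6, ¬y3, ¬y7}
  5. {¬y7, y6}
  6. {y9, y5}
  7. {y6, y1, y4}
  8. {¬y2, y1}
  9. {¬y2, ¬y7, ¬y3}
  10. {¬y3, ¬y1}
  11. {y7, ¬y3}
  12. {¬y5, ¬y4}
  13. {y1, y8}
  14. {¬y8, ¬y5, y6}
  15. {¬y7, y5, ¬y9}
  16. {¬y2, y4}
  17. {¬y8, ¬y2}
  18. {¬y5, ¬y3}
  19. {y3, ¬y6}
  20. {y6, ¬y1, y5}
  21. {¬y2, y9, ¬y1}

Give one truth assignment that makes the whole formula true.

y2 occurs only negated in the remaining clauses — set y2 = False.
Try y1 = True.
  then y3 is forced to False.
  then y6 is forced to False.
  then y7 is forced to False.
  then y5 is forced to True.
  then y4 is forced to False.
  then y8 is forced to False.
y9 is now unconstrained; take y9 = True.
Every clause has at least one true literal under this assignment.

y1 = T, y2 = F, y3 = F, y4 = F, y5 = T, y6 = F, y7 = F, y8 = F, y9 = T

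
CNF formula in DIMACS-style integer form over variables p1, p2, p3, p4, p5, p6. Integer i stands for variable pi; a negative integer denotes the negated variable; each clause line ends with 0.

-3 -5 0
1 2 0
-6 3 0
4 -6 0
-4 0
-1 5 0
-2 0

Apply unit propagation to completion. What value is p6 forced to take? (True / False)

False

(!p4) is a unit clause: p4 = False.
From (!p6 || p4) and p4 = False: p6 = False.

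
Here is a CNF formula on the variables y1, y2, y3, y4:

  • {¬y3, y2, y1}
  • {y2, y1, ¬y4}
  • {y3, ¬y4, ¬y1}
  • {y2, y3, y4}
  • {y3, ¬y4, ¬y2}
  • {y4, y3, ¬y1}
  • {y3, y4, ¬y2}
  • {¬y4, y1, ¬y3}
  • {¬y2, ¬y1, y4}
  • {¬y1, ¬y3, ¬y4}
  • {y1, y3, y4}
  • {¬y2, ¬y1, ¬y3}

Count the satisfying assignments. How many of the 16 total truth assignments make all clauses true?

2

The models are:
  y1=F y2=T y3=T y4=F
  y1=T y2=F y3=T y4=F
Count: 2.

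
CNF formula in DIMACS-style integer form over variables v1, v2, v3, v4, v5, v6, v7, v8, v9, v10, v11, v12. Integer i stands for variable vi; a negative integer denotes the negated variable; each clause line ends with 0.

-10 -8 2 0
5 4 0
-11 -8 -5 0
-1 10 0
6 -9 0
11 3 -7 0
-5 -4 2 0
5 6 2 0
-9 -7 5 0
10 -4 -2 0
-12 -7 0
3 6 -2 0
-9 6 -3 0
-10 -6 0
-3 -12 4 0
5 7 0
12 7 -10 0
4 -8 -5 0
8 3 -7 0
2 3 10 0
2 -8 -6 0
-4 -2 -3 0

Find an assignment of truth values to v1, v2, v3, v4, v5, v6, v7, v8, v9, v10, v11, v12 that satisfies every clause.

v1=1, v2=0, v3=0, v4=0, v5=1, v6=0, v7=0, v8=0, v9=0, v10=1, v11=0, v12=1

Check each clause:
  1. (~v8 | v2 | ~v10) — ~v8 is true.
  2. (v5 | v4) — v5 is true.
  3. (~v11 | ~v5 | ~v8) — ~v8 is true.
  4. (~v1 | v10) — v10 is true.
  5. (~v9 | v6) — ~v9 is true.
  6. (~v7 | v3 | v11) — ~v7 is true.
  7. (~v4 | v2 | ~v5) — ~v4 is true.
  8. (v6 | v5 | v2) — v5 is true.
  9. (~v7 | ~v9 | v5) — ~v7 is true.
  10. (~v2 | v10 | ~v4) — v10 is true.
  11. (~v12 | ~v7) — ~v7 is true.
  12. (v3 | ~v2 | v6) — ~v2 is true.
  13. (~v3 | v6 | ~v9) — ~v3 is true.
  14. (~v10 | ~v6) — ~v6 is true.
  15. (v4 | ~v12 | ~v3) — ~v3 is true.
  16. (v7 | v5) — v5 is true.
  17. (v12 | v7 | ~v10) — v12 is true.
  18. (~v8 | v4 | ~v5) — ~v8 is true.
  19. (v8 | ~v7 | v3) — ~v7 is true.
  20. (v3 | v2 | v10) — v10 is true.
  21. (~v6 | v2 | ~v8) — ~v8 is true.
  22. (~v2 | ~v3 | ~v4) — ~v4 is true.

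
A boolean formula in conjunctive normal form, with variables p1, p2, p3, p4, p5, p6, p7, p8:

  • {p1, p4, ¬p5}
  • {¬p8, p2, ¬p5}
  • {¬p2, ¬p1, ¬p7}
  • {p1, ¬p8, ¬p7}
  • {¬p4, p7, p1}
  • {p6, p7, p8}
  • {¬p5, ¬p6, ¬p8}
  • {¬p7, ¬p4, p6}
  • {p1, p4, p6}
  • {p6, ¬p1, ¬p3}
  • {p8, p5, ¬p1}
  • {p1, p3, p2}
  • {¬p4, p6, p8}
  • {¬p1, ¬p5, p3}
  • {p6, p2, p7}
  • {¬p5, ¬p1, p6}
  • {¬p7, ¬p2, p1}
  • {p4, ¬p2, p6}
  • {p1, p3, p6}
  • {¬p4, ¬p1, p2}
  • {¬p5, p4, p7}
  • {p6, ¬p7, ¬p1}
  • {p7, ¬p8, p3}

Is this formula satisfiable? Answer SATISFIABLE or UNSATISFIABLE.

SATISFIABLE

Branch on p1: take p1 = True.
Try p2 = False.
  then p4 is forced to False.
Try p3 = True.
  then p6 is forced to True.
The remaining clauses are satisfied by p5 = False, p7 = False, p8 = True.
Every clause has at least one true literal under this assignment.
So p1 = 1, p2 = 0, p3 = 1, p4 = 0, p5 = 0, p6 = 1, p7 = 0, p8 = 1 is a satisfying assignment.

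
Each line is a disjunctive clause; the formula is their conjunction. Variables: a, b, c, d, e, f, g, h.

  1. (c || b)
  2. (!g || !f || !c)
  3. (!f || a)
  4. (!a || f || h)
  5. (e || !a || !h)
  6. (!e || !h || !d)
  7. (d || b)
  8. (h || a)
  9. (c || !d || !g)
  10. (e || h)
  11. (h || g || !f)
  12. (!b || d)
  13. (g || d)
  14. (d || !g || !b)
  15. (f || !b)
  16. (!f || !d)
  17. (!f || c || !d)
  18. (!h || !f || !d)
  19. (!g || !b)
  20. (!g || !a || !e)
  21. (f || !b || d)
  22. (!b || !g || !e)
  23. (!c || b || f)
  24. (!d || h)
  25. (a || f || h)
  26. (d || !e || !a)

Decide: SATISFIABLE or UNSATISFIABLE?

UNSATISFIABLE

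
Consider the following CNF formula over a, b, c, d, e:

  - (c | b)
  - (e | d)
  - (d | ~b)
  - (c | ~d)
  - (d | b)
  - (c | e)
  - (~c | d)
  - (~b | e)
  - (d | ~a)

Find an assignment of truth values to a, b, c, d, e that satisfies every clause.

a=0, b=0, c=1, d=1, e=0

Pure literal: a appears only negated; assign a = False.
Set b = False and propagate.
  then c is forced to True.
  then d is forced to True.
e is now unconstrained; take e = False.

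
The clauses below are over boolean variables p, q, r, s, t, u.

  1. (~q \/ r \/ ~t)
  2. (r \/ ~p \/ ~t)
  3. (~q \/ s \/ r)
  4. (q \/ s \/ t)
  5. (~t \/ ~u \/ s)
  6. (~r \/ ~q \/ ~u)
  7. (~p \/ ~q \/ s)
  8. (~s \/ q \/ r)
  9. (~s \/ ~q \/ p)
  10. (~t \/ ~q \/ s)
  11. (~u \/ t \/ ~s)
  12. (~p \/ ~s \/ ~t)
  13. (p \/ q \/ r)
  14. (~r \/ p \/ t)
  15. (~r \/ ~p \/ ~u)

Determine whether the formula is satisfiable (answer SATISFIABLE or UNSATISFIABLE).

Pure literal: u appears only negated; assign u = False.
Branch on p: take p = False.
Try q = False.
  then r is forced to True.
  then t is forced to True.
s is now unconstrained; take s = True.
So p = False  q = False  r = True  s = True  t = True  u = False is a satisfying assignment.

SATISFIABLE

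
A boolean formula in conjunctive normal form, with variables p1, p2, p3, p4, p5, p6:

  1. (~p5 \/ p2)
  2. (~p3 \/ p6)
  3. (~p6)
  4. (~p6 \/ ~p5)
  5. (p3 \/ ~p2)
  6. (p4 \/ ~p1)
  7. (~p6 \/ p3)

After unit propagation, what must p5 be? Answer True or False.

False

(~p6) is a unit clause: p6 = False.
From (~p3 \/ p6) and p6 = False: p3 = False.
From (p3 \/ ~p2) and p3 = False: p2 = False.
(~p5 \/ p2): since p2 = False, the clause reduces to (~p5). p5 = False.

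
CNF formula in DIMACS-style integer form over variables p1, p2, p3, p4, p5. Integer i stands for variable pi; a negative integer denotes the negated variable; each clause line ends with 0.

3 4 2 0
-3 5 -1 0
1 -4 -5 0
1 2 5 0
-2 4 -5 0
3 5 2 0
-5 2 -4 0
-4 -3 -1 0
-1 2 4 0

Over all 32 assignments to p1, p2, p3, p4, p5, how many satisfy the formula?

8

Split on p2, then p4.
  p2=1, p4=1: remaining (p1,p3,p5) ∈ {(0,0,0); (0,1,0); (1,0,0); (1,0,1)} — 4.
  p2=1, p4=0: remaining (p1,p3,p5) ∈ {(0,0,0); (0,1,0); (1,0,0)} — 3.
  p2=0, p4=1: a clause becomes empty — 0.
  p2=0, p4=0: remaining (p1,p3,p5) ∈ {(0,1,1)} — 1.
Total: 4 + 3 + 0 + 1 = 8.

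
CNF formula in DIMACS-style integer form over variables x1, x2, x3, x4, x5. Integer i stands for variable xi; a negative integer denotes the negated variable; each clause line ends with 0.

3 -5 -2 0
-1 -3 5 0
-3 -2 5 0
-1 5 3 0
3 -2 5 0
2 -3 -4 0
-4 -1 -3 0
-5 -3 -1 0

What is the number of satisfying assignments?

Split on x3, then x5.
  x3=1, x5=1: remaining (x1,x2,x4) ∈ {(0,0,0); (0,1,0); (0,1,1)} — 3.
  x3=1, x5=0: remaining (x1,x2,x4) ∈ {(0,0,0)} — 1.
  x3=0, x5=1: remaining (x1,x2,x4) ∈ {(0,0,0); (0,0,1); (1,0,0); (1,0,1)} — 4.
  x3=0, x5=0: remaining (x1,x2,x4) ∈ {(0,0,0); (0,0,1)} — 2.
Total: 3 + 1 + 4 + 2 = 10.

10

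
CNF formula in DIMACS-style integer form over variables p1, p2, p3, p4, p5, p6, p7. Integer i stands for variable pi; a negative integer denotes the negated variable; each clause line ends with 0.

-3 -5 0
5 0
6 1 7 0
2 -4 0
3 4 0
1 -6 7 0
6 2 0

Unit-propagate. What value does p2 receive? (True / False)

True

(p5) stands alone — p5 = True.
(~p5 \/ ~p3) with p5 = True leaves only ~p3, so p3 = False.
In (p4 \/ p3), p3 is now false; p4 must hold, so p4 = True.
From (~p4 \/ p2) and p4 = True: p2 = True.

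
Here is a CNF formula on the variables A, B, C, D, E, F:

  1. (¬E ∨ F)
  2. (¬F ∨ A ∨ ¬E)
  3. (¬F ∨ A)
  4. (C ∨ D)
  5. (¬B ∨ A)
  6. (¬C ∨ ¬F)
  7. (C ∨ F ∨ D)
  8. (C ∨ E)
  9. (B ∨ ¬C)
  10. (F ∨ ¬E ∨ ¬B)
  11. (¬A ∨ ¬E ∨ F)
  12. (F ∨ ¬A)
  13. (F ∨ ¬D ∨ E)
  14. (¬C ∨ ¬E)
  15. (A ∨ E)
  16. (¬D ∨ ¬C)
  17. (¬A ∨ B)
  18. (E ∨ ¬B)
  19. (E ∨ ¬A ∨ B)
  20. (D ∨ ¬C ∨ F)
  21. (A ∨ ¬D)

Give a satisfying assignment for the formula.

A = 1, B = 1, C = 0, D = 1, E = 1, F = 1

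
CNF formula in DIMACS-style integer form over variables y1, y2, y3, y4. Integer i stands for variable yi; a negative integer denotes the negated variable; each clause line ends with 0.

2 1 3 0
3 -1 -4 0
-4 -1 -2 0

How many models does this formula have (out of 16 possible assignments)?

11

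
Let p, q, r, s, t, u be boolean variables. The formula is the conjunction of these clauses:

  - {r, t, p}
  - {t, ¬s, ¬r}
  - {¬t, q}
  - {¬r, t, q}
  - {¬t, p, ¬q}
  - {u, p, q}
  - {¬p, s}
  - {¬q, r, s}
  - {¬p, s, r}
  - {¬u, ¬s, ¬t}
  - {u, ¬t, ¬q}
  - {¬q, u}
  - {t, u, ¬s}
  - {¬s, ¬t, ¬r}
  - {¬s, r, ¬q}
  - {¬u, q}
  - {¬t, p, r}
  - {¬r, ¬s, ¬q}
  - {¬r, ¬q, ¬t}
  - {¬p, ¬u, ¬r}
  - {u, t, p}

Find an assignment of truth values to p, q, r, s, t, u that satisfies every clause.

p = F  q = T  r = T  s = F  t = F  u = T

Check each clause:
  1. {r, t, p} — r is true.
  2. {¬s, ¬r, t} — ¬s is true.
  3. {¬t, q} — q is true.
  4. {t, q, ¬r} — q is true.
  5. {¬q, ¬t, p} — ¬t is true.
  6. {p, u, q} — q is true.
  7. {s, ¬p} — ¬p is true.
  8. {s, r, ¬q} — r is true.
  9. {r, ¬p, s} — r is true.
  10. {¬u, ¬s, ¬t} — ¬t is true.
  11. {¬q, ¬t, u} — ¬t is true.
  12. {u, ¬q} — u is true.
  13. {¬s, t, u} — ¬s is true.
  14. {¬t, ¬r, ¬s} — ¬t is true.
  15. {r, ¬q, ¬s} — r is true.
  16. {¬u, q} — q is true.
  17. {¬t, r, p} — r is true.
  18. {¬q, ¬s, ¬r} — ¬s is true.
  19. {¬q, ¬t, ¬r} — ¬t is true.
  20. {¬p, ¬r, ¬u} — ¬p is true.
  21. {p, t, u} — u is true.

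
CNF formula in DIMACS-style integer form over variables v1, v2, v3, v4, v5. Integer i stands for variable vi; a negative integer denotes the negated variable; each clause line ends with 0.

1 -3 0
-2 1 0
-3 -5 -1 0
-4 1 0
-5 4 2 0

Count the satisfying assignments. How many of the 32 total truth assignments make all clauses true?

Case analysis on v1 and v2:
  v1=1, v2=1: v4 free; 3 ways for (v3,v5) × 2^1 = 6.
  v1=1, v2=0: 5 of the 8 assignments to (v3,v4,v5) work.
  v1=0, v2=1: a clause becomes empty — 0.
  v1=0, v2=0: remaining (v3,v4,v5) ∈ {(0,0,0)} — 1.
Total: 6 + 5 + 0 + 1 = 12.

12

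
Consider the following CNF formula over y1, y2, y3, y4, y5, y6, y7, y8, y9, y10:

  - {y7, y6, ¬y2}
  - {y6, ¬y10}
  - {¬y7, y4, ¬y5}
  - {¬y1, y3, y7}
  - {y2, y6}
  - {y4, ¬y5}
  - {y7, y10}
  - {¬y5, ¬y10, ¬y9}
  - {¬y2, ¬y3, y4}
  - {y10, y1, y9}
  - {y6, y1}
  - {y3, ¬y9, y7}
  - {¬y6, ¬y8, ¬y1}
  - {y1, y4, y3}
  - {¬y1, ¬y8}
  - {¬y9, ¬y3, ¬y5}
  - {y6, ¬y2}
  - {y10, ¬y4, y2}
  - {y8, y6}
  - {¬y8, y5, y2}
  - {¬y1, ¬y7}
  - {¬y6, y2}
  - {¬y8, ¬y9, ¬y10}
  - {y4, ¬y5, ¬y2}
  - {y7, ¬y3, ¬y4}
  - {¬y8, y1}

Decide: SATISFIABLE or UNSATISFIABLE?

Try y1 = False.
  then y6 is forced to True.
  then y2 is forced to True.
  then y8 is forced to False.
The remaining clauses are satisfied by y3 = False, y4 = True, y5 = False, y7 = True, y9 = True, y10 = True.
So y1=F, y2=T, y3=F, y4=T, y5=F, y6=T, y7=T, y8=F, y9=T, y10=T is a satisfying assignment.

SATISFIABLE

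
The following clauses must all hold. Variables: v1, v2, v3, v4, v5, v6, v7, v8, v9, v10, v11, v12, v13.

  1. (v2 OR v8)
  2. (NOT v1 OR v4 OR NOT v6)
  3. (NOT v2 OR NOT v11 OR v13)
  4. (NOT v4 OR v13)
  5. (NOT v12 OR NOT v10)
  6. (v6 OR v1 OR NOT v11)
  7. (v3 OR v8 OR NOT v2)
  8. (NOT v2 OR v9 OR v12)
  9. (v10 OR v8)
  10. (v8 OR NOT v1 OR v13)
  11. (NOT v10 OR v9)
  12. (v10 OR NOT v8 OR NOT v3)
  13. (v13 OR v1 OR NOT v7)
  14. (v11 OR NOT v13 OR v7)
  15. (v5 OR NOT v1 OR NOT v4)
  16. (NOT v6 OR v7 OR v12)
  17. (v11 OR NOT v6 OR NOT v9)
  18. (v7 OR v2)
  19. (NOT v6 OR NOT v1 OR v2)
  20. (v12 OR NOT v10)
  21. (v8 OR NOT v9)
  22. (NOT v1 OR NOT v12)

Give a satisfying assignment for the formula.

v1=False, v2=True, v3=False, v4=False, v5=True, v6=False, v7=False, v8=True, v9=False, v10=False, v11=False, v12=True, v13=False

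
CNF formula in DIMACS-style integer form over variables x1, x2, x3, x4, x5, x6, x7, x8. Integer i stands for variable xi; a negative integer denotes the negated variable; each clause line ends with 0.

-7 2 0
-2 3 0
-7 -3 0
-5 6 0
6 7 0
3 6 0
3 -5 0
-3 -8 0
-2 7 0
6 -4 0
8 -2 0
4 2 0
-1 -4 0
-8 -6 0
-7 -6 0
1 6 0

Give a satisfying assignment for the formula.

x1=F, x2=F, x3=T, x4=T, x5=F, x6=T, x7=F, x8=F

Check each clause:
  1. {x2, ¬x7} — ¬x7 is true.
  2. {¬x2, x3} — x3 is true.
  3. {¬x3, ¬x7} — ¬x7 is true.
  4. {x6, ¬x5} — ¬x5 is true.
  5. {x7, x6} — x6 is true.
  6. {x3, x6} — x3 is true.
  7. {x3, ¬x5} — x3 is true.
  8. {¬x8, ¬x3} — ¬x8 is true.
  9. {¬x2, x7} — ¬x2 is true.
  10. {¬x4, x6} — x6 is true.
  11. {x8, ¬x2} — ¬x2 is true.
  12. {x4, x2} — x4 is true.
  13. {¬x1, ¬x4} — ¬x1 is true.
  14. {¬x6, ¬x8} — ¬x8 is true.
  15. {¬x6, ¬x7} — ¬x7 is true.
  16. {x1, x6} — x6 is true.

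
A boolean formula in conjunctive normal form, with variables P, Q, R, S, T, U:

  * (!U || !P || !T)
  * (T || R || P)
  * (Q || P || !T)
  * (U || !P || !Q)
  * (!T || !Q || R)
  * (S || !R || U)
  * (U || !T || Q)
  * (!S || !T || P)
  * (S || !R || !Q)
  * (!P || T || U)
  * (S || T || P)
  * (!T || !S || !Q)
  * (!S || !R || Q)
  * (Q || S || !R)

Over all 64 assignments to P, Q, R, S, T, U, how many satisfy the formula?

7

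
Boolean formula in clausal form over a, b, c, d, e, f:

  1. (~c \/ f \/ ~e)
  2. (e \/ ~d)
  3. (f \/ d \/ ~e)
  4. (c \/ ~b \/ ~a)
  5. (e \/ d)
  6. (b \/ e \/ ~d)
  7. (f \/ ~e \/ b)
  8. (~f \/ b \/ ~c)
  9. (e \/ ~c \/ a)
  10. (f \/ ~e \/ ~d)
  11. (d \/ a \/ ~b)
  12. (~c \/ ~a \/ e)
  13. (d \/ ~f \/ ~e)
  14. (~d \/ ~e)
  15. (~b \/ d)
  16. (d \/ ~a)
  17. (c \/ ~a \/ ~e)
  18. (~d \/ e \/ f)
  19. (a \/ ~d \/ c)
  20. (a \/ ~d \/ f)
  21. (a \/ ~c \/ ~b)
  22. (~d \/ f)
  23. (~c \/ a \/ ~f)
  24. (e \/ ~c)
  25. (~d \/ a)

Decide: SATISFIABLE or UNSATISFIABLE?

UNSATISFIABLE

d = True:
  propagation gives e=True; an empty clause results — contradiction.
d = False:
  propagation gives e=True, f=True; an empty clause results — contradiction.
Every branch closes, so no satisfying assignment exists.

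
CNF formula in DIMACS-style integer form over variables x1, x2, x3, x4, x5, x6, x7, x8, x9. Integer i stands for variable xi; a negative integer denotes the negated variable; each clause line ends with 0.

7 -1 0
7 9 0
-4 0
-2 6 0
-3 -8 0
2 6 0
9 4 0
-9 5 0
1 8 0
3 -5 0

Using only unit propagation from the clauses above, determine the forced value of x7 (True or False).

Unit clause (~x4) sets x4 = False.
(x9 | x4) with x4 = False leaves only x9, so x9 = True.
(~x9 | x5) with x9 = True leaves only x5, so x5 = True.
In (x3 | ~x5), ~x5 is now false; x3 must hold, so x3 = True.
(~x3 | ~x8) with x3 = True leaves only ~x8, so x8 = False.
From (x1 | x8) and x8 = False: x1 = True.
From (x7 | ~x1) and x1 = True: x7 = True.

True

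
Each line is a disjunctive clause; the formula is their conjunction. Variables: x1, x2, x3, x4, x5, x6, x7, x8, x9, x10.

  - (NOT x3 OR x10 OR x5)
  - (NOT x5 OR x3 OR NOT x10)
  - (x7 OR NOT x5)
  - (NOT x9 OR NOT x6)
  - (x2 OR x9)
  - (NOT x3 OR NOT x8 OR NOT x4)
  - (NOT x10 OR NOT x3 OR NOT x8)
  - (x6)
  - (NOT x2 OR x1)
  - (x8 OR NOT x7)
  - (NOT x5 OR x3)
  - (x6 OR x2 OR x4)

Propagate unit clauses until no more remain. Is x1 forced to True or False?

True

Unit clause (x6) sets x6 = True.
(NOT x9 OR NOT x6) with x6 = True leaves only NOT x9, so x9 = False.
From (x9 OR x2) and x9 = False: x2 = True.
(NOT x2 OR x1): since x2 = True, the clause reduces to (x1). x1 = True.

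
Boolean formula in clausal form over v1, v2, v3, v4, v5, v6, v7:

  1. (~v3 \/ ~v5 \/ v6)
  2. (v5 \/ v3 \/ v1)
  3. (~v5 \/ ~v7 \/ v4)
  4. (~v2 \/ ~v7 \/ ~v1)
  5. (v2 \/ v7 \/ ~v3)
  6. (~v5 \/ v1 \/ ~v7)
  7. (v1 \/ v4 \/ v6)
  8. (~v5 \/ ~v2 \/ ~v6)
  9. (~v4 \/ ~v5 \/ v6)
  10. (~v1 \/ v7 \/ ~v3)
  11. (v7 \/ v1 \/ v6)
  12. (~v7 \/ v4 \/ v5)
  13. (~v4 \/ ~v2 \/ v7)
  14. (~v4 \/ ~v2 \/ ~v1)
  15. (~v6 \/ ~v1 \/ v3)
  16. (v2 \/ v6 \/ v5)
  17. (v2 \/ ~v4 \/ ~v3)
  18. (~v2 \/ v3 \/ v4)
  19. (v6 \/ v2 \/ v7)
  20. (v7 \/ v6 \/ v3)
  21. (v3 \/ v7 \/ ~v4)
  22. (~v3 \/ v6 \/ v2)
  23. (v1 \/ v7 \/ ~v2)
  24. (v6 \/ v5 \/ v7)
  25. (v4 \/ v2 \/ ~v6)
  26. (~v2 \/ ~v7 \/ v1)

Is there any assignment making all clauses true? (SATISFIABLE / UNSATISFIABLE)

v7 = True:
  v2 = True:
    propagation gives v1=False; an empty clause results — contradiction.
  v2 = False:
    v5 = True:
      propagation gives v4=True, v1=True, v6=True; contradiction.
    v5 = False:
      propagation gives v4=True, v6=True, v3=False; contradiction.
v7 = False:
  v6 = True:
    v2 = True:
      propagation gives v5=False, v4=False, v3=True; contradiction.
    v2 = False:
      propagation gives v3=False, v1=False, v5=True; contradiction.
  v6 = False:
    propagation gives v1=True, v3=False; an empty clause results — contradiction.
Every branch closes, so no satisfying assignment exists.

UNSATISFIABLE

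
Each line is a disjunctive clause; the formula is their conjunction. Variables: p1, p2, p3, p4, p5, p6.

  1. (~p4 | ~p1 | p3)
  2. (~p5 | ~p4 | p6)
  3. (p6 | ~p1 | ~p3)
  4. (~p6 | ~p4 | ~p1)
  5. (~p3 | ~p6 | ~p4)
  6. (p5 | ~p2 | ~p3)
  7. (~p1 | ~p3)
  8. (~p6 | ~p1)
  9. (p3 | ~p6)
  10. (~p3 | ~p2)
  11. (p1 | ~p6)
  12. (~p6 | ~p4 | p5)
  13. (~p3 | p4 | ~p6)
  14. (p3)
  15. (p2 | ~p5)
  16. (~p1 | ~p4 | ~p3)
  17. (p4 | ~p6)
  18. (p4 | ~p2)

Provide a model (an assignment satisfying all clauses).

Unit propagation: (p3) forces p3 = True.
(~p1) is a unit clause, so p1 = False.
Unit propagation: (~p2) forces p2 = False.
Unit propagation: (~p6) forces p6 = False.
(~p5) is a unit clause, so p5 = False.
p4 is now unconstrained; take p4 = False.

p1=0, p2=0, p3=1, p4=0, p5=0, p6=0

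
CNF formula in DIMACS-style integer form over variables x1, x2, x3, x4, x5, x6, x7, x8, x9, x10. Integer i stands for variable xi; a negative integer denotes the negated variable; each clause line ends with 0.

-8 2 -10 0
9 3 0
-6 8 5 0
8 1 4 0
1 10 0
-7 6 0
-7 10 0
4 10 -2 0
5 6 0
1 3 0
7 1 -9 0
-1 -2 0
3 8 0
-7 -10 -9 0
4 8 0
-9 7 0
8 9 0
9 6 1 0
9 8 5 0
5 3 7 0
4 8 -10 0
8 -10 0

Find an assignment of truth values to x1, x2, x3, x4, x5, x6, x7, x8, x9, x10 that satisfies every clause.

x1=F, x2=T, x3=T, x4=T, x5=T, x6=T, x7=T, x8=T, x9=F, x10=T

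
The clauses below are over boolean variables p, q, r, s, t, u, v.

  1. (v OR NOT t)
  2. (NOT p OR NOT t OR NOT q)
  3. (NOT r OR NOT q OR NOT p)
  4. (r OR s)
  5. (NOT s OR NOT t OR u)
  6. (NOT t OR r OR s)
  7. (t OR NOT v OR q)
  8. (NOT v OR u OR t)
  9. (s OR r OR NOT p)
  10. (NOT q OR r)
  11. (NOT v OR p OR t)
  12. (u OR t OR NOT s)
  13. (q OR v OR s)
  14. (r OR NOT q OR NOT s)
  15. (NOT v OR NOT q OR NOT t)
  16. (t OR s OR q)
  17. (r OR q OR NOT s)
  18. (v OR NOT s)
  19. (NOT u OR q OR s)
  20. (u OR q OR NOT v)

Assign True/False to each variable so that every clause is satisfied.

Set p = True and propagate.
Set q = False and propagate.
Try r = True.
For the remaining variables, s = True, t = True, u = True, v = True works.
Every clause has at least one true literal under this assignment.

p=1, q=0, r=1, s=1, t=1, u=1, v=1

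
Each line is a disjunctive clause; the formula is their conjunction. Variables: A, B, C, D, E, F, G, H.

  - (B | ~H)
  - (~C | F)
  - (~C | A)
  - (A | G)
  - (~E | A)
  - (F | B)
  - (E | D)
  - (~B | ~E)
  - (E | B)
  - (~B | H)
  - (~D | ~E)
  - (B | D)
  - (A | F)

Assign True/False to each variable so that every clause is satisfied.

Pure literal: A appears only positively; assign A = True.
Pure literal: F appears only positively; assign F = True.
Branch on B: take B = True.
  then E is forced to False.
  then D is forced to True.
  then H is forced to True.
C, G are now unconstrained; take C = True, G = False.
Check each clause:
  1. (~H | B) — B is true.
  2. (~C | F) — F is true.
  3. (~C | A) — A is true.
  4. (A | G) — A is true.
  5. (A | ~E) — A is true.
  6. (B | F) — B is true.
  7. (E | D) — D is true.
  8. (~E | ~B) — ~E is true.
  9. (E | B) — B is true.
  10. (H | ~B) — H is true.
  11. (~E | ~D) — ~E is true.
  12. (B | D) — B is true.
  13. (A | F) — A is true.

A=True, B=True, C=True, D=True, E=False, F=True, G=False, H=True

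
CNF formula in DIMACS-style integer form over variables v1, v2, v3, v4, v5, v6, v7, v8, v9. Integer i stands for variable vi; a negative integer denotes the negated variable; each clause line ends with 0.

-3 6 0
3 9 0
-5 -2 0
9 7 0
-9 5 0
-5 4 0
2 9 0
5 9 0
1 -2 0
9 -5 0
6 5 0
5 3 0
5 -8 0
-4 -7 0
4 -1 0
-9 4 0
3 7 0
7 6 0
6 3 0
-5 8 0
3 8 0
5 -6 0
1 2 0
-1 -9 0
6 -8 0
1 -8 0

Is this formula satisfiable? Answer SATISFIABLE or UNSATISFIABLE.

v5 = True:
  propagation gives v2=False, v4=True, v9=True, v7=False; an empty clause results — contradiction.
v5 = False:
  propagation gives v9=False; an empty clause results — contradiction.
Every branch closes, so no satisfying assignment exists.

UNSATISFIABLE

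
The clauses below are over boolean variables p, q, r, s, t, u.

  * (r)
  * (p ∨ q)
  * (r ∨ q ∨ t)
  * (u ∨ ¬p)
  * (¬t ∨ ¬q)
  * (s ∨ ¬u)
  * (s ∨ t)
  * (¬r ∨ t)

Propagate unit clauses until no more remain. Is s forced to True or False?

True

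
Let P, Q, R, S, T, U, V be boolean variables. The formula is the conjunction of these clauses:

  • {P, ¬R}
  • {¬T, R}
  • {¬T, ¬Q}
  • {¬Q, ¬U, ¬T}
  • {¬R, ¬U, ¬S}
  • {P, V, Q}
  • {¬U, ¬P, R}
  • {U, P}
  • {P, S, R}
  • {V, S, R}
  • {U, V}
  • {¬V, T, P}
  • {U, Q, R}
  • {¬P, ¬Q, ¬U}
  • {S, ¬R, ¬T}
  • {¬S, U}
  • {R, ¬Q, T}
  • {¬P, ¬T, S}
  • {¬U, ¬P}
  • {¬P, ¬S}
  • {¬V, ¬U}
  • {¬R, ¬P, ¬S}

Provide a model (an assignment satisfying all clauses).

P = T  Q = T  R = T  S = F  T = F  U = F  V = T

Check each clause:
  1. {¬R, P} — P is true.
  2. {R, ¬T} — R is true.
  3. {¬T, ¬Q} — ¬T is true.
  4. {¬U, ¬T, ¬Q} — ¬U is true.
  5. {¬R, ¬S, ¬U} — ¬U is true.
  6. {P, V, Q} — P is true.
  7. {R, ¬U, ¬P} — ¬U is true.
  8. {U, P} — P is true.
  9. {P, S, R} — P is true.
  10. {R, V, S} — R is true.
  11. {V, U} — V is true.
  12. {T, ¬V, P} — P is true.
  13. {Q, U, R} — Q is true.
  14. {¬U, ¬P, ¬Q} — ¬U is true.
  15. {S, ¬T, ¬R} — ¬T is true.
  16. {U, ¬S} — ¬S is true.
  17. {¬Q, T, R} — R is true.
  18. {¬P, S, ¬T} — ¬T is true.
  19. {¬U, ¬P} — ¬U is true.
  20. {¬P, ¬S} — ¬S is true.
  21. {¬V, ¬U} — ¬U is true.
  22. {¬P, ¬R, ¬S} — ¬S is true.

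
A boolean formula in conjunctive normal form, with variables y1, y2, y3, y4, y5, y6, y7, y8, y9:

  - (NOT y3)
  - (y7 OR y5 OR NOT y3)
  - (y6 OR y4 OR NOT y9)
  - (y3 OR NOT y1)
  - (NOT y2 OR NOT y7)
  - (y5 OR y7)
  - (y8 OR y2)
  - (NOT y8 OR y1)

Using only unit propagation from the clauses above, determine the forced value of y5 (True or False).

Unit clause (NOT y3) sets y3 = False.
(y3 OR NOT y1) with y3 = False leaves only NOT y1, so y1 = False.
(NOT y8 OR y1) with y1 = False leaves only NOT y8, so y8 = False.
In (y2 OR y8), y8 is now false; y2 must hold, so y2 = True.
In (NOT y2 OR NOT y7), NOT y2 is now false; NOT y7 must hold, so y7 = False.
In (y5 OR y7), y7 is now false; y5 must hold, so y5 = True.

True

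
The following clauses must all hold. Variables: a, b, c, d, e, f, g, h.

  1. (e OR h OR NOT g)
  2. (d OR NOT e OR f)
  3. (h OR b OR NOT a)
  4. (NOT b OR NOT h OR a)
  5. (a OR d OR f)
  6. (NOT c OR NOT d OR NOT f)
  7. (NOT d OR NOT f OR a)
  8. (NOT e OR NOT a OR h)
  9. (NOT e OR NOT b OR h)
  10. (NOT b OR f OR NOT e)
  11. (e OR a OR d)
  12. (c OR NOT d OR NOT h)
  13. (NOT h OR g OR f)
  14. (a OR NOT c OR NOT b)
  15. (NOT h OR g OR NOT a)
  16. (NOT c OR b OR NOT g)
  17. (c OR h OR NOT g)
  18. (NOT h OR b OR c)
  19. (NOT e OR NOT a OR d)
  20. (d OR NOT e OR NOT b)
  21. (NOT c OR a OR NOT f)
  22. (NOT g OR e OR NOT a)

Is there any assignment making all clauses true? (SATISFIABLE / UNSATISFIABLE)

Try a = True.
Branch on b: take b = True.
For the remaining variables, c = True, d = False, e = False, f = False, g = False, h = False works.
So a=True, b=True, c=True, d=False, e=False, f=False, g=False, h=False is a satisfying assignment.

SATISFIABLE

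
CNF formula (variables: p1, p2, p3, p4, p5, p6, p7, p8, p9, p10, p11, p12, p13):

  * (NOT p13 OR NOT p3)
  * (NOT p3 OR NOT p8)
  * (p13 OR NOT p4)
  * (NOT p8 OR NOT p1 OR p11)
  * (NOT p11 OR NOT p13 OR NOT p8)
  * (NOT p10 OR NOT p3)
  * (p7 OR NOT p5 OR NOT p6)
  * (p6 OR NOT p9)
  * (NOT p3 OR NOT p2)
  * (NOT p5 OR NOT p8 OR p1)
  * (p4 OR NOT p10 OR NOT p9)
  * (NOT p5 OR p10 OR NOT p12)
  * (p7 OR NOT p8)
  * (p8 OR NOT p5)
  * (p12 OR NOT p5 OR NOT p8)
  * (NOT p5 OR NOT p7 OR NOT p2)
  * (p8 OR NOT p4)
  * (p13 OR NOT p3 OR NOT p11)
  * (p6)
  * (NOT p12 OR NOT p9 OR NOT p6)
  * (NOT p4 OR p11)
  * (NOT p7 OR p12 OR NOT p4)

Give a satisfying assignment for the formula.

p1=False, p2=True, p3=False, p4=False, p5=False, p6=True, p7=True, p8=True, p9=False, p10=True, p11=False, p12=True, p13=True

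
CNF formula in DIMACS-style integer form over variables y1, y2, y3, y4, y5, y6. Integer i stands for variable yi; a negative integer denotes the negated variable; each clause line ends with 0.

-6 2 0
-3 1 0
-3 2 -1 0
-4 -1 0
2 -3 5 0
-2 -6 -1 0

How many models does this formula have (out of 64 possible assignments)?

18

Split on y1, then y2.
  y1=1, y2=1: remaining (y3,y4,y5,y6) ∈ {(0,0,0,0); (0,0,1,0); (1,0,0,0); (1,0,1,0)} — 4.
  y1=1, y2=0: remaining (y3,y4,y5,y6) ∈ {(0,0,0,0); (0,0,1,0)} — 2.
  y1=0, y2=1: forces y3=0; y4, y5, y6 free → 2^3 = 8.
  y1=0, y2=0: remaining (y3,y4,y5,y6) ∈ {(0,0,0,0); (0,0,1,0); (0,1,0,0); (0,1,1,0)} — 4.
Total: 4 + 2 + 8 + 4 = 18.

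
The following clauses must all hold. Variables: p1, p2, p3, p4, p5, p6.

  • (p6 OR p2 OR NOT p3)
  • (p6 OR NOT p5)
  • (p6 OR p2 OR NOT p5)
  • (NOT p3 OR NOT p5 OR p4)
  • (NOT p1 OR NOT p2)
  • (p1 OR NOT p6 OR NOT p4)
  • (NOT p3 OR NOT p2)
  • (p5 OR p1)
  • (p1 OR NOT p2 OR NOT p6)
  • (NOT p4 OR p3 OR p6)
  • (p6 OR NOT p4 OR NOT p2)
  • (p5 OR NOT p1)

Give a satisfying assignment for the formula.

Set p1 = False and propagate.
  then p5 is forced to True.
  then p6 is forced to True.
  then p4 is forced to False.
  then p3 is forced to False.
  then p2 is forced to False.
Check each clause:
  1. (NOT p3 OR p2 OR p6) — NOT p3 is true.
  2. (NOT p5 OR p6) — p6 is true.
  3. (p2 OR p6 OR NOT p5) — p6 is true.
  4. (NOT p5 OR p4 OR NOT p3) — NOT p3 is true.
  5. (NOT p1 OR NOT p2) — NOT p1 is true.
  6. (p1 OR NOT p4 OR NOT p6) — NOT p4 is true.
  7. (NOT p3 OR NOT p2) — NOT p3 is true.
  8. (p1 OR p5) — p5 is true.
  9. (p1 OR NOT p6 OR NOT p2) — NOT p2 is true.
  10. (NOT p4 OR p6 OR p3) — NOT p4 is true.
  11. (NOT p2 OR NOT p4 OR p6) — NOT p4 is true.
  12. (NOT p1 OR p5) — p5 is true.

p1=False  p2=False  p3=False  p4=False  p5=True  p6=True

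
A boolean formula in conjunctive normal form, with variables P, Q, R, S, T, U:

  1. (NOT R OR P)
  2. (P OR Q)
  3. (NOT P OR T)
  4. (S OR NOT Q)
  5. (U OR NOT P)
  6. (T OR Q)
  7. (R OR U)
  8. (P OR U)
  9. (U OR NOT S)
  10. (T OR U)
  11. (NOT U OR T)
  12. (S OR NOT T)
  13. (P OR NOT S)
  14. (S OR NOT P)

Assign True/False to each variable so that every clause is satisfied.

P=True, Q=False, R=False, S=True, T=True, U=True

Check each clause:
  1. (NOT R OR P) — P is true.
  2. (P OR Q) — P is true.
  3. (NOT P OR T) — T is true.
  4. (NOT Q OR S) — S is true.
  5. (U OR NOT P) — U is true.
  6. (T OR Q) — T is true.
  7. (R OR U) — U is true.
  8. (P OR U) — P is true.
  9. (U OR NOT S) — U is true.
  10. (T OR U) — T is true.
  11. (NOT U OR T) — T is true.
  12. (NOT T OR S) — S is true.
  13. (P OR NOT S) — P is true.
  14. (S OR NOT P) — S is true.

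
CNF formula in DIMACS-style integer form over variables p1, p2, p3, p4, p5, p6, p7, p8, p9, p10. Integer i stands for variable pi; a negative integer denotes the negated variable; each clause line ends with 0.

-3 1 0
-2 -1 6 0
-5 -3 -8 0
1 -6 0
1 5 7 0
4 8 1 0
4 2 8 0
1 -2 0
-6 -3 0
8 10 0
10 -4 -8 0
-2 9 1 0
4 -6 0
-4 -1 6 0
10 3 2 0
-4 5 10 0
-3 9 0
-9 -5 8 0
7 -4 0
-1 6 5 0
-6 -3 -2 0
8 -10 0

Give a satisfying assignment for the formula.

p1=T  p2=F  p3=F  p4=T  p5=F  p6=T  p7=T  p8=T  p9=T  p10=T

Check each clause:
  1. (p1 ∨ ¬p3) — p1 is true.
  2. (p6 ∨ ¬p1 ∨ ¬p2) — p6 is true.
  3. (¬p5 ∨ ¬p8 ∨ ¬p3) — ¬p5 is true.
  4. (¬p6 ∨ p1) — p1 is true.
  5. (p1 ∨ p7 ∨ p5) — p1 is true.
  6. (p1 ∨ p8 ∨ p4) — p8 is true.
  7. (p8 ∨ p4 ∨ p2) — p8 is true.
  8. (p1 ∨ ¬p2) — p1 is true.
  9. (¬p3 ∨ ¬p6) — ¬p3 is true.
  10. (p8 ∨ p10) — p8 is true.
  11. (¬p8 ∨ ¬p4 ∨ p10) — p10 is true.
  12. (p9 ∨ ¬p2 ∨ p1) — p1 is true.
  13. (p4 ∨ ¬p6) — p4 is true.
  14. (¬p1 ∨ ¬p4 ∨ p6) — p6 is true.
  15. (p3 ∨ p2 ∨ p10) — p10 is true.
  16. (p10 ∨ ¬p4 ∨ p5) — p10 is true.
  17. (¬p3 ∨ p9) — p9 is true.
  18. (p8 ∨ ¬p5 ∨ ¬p9) — p8 is true.
  19. (¬p4 ∨ p7) — p7 is true.
  20. (p5 ∨ ¬p1 ∨ p6) — p6 is true.
  21. (¬p3 ∨ ¬p2 ∨ ¬p6) — ¬p3 is true.
  22. (¬p10 ∨ p8) — p8 is true.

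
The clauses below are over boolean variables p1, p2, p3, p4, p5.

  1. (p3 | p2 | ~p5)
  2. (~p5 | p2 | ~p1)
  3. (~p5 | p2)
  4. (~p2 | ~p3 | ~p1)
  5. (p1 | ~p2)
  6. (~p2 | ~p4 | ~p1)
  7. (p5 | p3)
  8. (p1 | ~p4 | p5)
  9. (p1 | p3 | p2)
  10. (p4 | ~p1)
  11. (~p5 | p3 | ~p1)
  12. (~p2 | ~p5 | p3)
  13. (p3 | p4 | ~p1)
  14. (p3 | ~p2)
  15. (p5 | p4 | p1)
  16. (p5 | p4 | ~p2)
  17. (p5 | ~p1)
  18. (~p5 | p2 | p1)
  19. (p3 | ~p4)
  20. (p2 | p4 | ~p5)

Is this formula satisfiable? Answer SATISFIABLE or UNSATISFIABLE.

UNSATISFIABLE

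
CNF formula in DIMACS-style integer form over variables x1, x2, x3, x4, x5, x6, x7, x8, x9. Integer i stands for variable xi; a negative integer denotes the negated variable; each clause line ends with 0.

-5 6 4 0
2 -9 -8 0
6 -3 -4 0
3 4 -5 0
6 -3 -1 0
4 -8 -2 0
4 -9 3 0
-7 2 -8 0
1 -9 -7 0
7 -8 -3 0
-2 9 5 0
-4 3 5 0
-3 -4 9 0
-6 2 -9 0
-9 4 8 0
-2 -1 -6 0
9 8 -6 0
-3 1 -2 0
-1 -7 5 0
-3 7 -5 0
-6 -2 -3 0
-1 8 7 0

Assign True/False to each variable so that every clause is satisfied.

Branch on x1: take x1 = False.
Try x2 = False.
For the remaining variables, x3 = False, x4 = False, x5 = False, x6 = False, x7 = False, x8 = False, x9 = False works.
Every clause has at least one true literal under this assignment.
Check each clause:
  1. (x6 ∨ x4 ∨ ¬x5) — ¬x5 is true.
  2. (¬x8 ∨ ¬x9 ∨ x2) — ¬x8 is true.
  3. (x6 ∨ ¬x4 ∨ ¬x3) — ¬x4 is true.
  4. (x4 ∨ x3 ∨ ¬x5) — ¬x5 is true.
  5. (x6 ∨ ¬x1 ∨ ¬x3) — ¬x3 is true.
  6. (¬x8 ∨ ¬x2 ∨ x4) — ¬x8 is true.
  7. (x4 ∨ ¬x9 ∨ x3) — ¬x9 is true.
  8. (¬x7 ∨ x2 ∨ ¬x8) — ¬x8 is true.
  9. (¬x7 ∨ x1 ∨ ¬x9) — ¬x7 is true.
  10. (¬x3 ∨ x7 ∨ ¬x8) — ¬x8 is true.
  11. (¬x2 ∨ x5 ∨ x9) — ¬x2 is true.
  12. (x3 ∨ x5 ∨ ¬x4) — ¬x4 is true.
  13. (¬x4 ∨ ¬x3 ∨ x9) — ¬x4 is true.
  14. (¬x6 ∨ ¬x9 ∨ x2) — ¬x6 is true.
  15. (x4 ∨ ¬x9 ∨ x8) — ¬x9 is true.
  16. (¬x6 ∨ ¬x1 ∨ ¬x2) — ¬x6 is true.
  17. (¬x6 ∨ x9 ∨ x8) — ¬x6 is true.
  18. (¬x3 ∨ ¬x2 ∨ x1) — ¬x3 is true.
  19. (x5 ∨ ¬x7 ∨ ¬x1) — ¬x7 is true.
  20. (¬x5 ∨ ¬x3 ∨ x7) — ¬x5 is true.
  21. (¬x3 ∨ ¬x2 ∨ ¬x6) — ¬x6 is true.
  22. (x7 ∨ x8 ∨ ¬x1) — ¬x1 is true.

x1=False  x2=False  x3=False  x4=False  x5=False  x6=False  x7=False  x8=False  x9=False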